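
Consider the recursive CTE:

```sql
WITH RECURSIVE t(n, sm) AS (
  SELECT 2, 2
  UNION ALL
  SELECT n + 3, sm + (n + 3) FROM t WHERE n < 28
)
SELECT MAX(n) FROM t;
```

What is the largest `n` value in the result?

Base: n=2, sm=2.
Iteration 1: 2 < 28 holds -> n = 2 + 3 = 5, sm = 2 + 5 = 7.
Iteration 2: 5 < 28 holds -> n = 5 + 3 = 8, sm = 7 + 8 = 15.
Iteration 3: 8 < 28 holds -> n = 8 + 3 = 11, sm = 15 + 11 = 26.
Iteration 4: 11 < 28 holds -> n = 11 + 3 = 14, sm = 26 + 14 = 40.
Iteration 5: 14 < 28 holds -> n = 14 + 3 = 17, sm = 40 + 17 = 57.
Iteration 6: 17 < 28 holds -> n = 17 + 3 = 20, sm = 57 + 20 = 77.
Iteration 7: 20 < 28 holds -> n = 20 + 3 = 23, sm = 77 + 23 = 100.
Iteration 8: 23 < 28 holds -> n = 23 + 3 = 26, sm = 100 + 26 = 126.
Iteration 9: 26 < 28 holds -> n = 26 + 3 = 29, sm = 126 + 29 = 155.
Iteration 10: 29 < 28 fails; recursion stops.
n values: 2, 5, 8, 11, 14, 17, 20, 23, 26, 29; the maximum is 29.

29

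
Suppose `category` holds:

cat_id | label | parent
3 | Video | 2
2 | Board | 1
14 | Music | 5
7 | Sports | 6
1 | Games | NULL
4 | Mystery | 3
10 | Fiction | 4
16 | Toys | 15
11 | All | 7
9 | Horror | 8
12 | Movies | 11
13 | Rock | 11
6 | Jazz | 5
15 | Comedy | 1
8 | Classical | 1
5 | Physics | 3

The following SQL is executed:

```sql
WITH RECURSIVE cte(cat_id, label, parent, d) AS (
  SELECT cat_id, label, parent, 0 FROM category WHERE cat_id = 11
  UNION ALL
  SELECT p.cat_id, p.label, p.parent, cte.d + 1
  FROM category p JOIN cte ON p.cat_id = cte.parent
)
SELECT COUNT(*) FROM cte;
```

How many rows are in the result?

7

Base: cat_id=11 (All), parent=7, d 0.
Iteration 1: join on cat_id=7 -> Sports (id 7, parent=6, d 1).
Iteration 2: join on cat_id=6 -> Jazz (id 6, parent=5, d 2).
Iteration 3: join on cat_id=5 -> Physics (id 5, parent=3, d 3).
Iteration 4: join on cat_id=3 -> Video (id 3, parent=2, d 4).
Iteration 5: join on cat_id=2 -> Board (id 2, parent=1, d 5).
Iteration 6: join on cat_id=1 -> Games (id 1, parent=NULL, d 6).
Iteration 7: parent is NULL; no match; recursion stops.
Total rows emitted: 7.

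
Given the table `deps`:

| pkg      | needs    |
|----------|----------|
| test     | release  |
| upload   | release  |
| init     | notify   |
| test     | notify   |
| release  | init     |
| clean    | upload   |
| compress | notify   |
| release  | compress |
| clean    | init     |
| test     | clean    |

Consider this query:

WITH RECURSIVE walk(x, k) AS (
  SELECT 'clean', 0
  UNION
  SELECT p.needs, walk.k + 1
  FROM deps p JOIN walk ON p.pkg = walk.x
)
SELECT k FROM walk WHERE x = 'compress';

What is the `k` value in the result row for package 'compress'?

3

Base: (clean, k=0).
Iteration 1: edges from {clean} -> (init, k=1), (upload, k=1).
Iteration 2: edges from {init,upload} -> (notify, k=2), (release, k=2).
Iteration 3: edges from {notify,release} -> (compress, k=3), (init, k=3).
Iteration 4: edges from {compress,init} -> (notify, k=4). [UNION drops 1 duplicate row(s)]
Iteration 5: no outgoing edges from {notify}; recursion stops.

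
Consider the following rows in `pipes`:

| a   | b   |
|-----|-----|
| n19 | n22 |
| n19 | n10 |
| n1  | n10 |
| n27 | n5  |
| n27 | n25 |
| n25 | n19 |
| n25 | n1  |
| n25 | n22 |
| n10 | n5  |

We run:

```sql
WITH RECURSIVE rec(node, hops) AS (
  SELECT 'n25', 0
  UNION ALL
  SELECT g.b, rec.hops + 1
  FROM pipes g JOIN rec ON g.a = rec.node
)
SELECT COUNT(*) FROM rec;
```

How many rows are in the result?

9

Base: (n25, hops=0).
Iteration 1: edges from {n25} -> (n1, hops=1), (n19, hops=1), (n22, hops=1).
Iteration 2: edges from {n1,n19,n22} -> (n10, hops=2) x2, (n22, hops=2). [UNION ALL keeps all 3 new rows, including repeats]
Iteration 3: edges from {n10,n22} -> (n5, hops=3) x2. [UNION ALL keeps all 2 new rows, including repeats]
Iteration 4: no outgoing edges from {n5}; recursion stops.
Total rows emitted: 9.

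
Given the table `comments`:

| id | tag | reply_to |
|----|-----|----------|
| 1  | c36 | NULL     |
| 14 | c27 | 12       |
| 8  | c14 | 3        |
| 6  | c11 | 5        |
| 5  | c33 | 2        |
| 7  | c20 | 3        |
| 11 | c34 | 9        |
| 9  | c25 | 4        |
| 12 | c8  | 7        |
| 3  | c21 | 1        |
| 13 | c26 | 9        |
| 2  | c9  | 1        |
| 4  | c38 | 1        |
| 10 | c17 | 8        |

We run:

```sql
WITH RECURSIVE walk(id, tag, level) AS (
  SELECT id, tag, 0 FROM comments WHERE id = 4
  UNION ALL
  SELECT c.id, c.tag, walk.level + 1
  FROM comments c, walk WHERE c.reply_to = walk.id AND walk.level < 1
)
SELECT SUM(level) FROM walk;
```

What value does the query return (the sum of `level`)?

1

Base: id=4 (c38) at level 0.
Iteration 1: rows with reply_to in {4} -> c25 (id 9, level 1).
Iteration 2: level < 1 fails for all current rows; recursion stops.
SUM(level) = 0 + 1 = 1.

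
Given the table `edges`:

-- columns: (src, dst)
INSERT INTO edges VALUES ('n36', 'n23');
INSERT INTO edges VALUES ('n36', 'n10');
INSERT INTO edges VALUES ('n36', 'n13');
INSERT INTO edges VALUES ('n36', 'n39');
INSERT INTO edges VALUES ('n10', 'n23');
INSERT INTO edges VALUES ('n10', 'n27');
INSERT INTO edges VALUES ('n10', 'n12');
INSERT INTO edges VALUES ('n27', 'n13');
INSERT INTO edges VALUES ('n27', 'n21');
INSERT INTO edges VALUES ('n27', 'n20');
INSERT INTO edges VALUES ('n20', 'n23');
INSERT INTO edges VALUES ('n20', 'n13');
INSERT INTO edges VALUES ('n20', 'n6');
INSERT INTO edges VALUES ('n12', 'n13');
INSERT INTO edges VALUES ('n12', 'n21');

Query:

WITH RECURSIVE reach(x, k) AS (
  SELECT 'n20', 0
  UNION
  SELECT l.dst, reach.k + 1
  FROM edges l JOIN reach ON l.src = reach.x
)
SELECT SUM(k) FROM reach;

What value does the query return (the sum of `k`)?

Base: (n20, k=0).
Iteration 1: edges from {n20} -> (n13, k=1), (n23, k=1), (n6, k=1).
Iteration 2: no outgoing edges from {n13,n23,n6}; recursion stops.
SUM(k) = 0 + 1 + 1 + 1 = 3.

3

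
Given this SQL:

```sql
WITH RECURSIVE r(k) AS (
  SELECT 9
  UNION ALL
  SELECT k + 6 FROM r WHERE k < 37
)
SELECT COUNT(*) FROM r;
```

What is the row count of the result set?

Base: k=9.
Iteration 1: 9 < 37 holds -> k = 9 + 6 = 15.
Iteration 2: 15 < 37 holds -> k = 15 + 6 = 21.
Iteration 3: 21 < 37 holds -> k = 21 + 6 = 27.
Iteration 4: 27 < 37 holds -> k = 27 + 6 = 33.
Iteration 5: 33 < 37 holds -> k = 33 + 6 = 39.
Iteration 6: 39 < 37 fails; recursion stops.
Total rows emitted: 6.

6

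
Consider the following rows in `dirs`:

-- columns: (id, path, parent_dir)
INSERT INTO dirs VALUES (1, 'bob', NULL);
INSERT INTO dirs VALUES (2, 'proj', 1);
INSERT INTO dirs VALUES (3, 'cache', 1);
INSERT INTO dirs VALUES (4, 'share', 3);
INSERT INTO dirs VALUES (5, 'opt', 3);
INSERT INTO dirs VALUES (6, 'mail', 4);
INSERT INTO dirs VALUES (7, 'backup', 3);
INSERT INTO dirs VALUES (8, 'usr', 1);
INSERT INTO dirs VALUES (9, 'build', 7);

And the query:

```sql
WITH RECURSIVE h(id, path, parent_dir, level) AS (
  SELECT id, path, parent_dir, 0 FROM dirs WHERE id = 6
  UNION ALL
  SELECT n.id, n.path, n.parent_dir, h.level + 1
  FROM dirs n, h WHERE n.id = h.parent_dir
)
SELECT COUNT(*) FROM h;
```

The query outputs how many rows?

4

Base: id=6 (mail), parent_dir=4, level 0.
Iteration 1: join on id=4 -> share (id 4, parent_dir=3, level 1).
Iteration 2: join on id=3 -> cache (id 3, parent_dir=1, level 2).
Iteration 3: join on id=1 -> bob (id 1, parent_dir=NULL, level 3).
Iteration 4: parent_dir is NULL; no match; recursion stops.
Total rows emitted: 4.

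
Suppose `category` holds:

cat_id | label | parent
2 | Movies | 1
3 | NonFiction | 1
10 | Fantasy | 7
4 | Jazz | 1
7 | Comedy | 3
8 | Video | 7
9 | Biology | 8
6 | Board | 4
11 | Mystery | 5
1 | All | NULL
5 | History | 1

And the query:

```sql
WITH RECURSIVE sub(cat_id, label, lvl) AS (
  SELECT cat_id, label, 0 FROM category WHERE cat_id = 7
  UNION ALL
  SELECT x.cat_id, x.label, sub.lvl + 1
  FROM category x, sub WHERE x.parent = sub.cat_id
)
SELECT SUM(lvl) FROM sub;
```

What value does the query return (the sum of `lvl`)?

Base: cat_id=7 (Comedy) at lvl 0.
Iteration 1: rows with parent in {7} -> Video (id 8, lvl 1), Fantasy (id 10, lvl 1).
Iteration 2: rows with parent in {8,10} -> Biology (id 9, lvl 2).
Iteration 3: no rows with parent in {9}; recursion stops.
SUM(lvl) = 0 + 1 + 1 + 2 = 4.

4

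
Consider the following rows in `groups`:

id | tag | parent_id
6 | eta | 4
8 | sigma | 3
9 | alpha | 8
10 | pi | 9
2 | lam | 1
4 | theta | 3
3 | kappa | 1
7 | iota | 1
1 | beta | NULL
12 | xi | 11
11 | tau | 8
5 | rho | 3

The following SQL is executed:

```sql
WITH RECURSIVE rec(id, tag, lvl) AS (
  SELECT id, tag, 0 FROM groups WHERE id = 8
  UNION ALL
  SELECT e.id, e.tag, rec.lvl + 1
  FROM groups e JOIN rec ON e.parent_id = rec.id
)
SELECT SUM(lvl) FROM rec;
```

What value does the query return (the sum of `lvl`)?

Base: id=8 (sigma) at lvl 0.
Iteration 1: rows with parent_id in {8} -> alpha (id 9, lvl 1), tau (id 11, lvl 1).
Iteration 2: rows with parent_id in {9,11} -> pi (id 10, lvl 2), xi (id 12, lvl 2).
Iteration 3: no rows with parent_id in {10,12}; recursion stops.
SUM(lvl) = 0 + 1 + 1 + 2 + 2 = 6.

6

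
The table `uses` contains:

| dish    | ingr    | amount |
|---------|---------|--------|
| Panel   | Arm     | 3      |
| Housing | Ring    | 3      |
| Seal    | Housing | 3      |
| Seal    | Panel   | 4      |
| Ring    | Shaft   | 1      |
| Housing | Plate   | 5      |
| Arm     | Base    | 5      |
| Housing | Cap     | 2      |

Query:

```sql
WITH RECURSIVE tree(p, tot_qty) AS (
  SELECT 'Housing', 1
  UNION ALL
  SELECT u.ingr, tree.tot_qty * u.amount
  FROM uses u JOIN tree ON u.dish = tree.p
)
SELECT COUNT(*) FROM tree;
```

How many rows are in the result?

5

Base: (Housing, tot_qty=1).
Iteration 1: components of {Housing} -> Cap = 1*2 = 2, Plate = 1*5 = 5, Ring = 1*3 = 3.
Iteration 2: components of {Cap,Plate,Ring} -> Shaft = 3*1 = 3.
Iteration 3: no further components; recursion stops.
Total rows emitted: 5.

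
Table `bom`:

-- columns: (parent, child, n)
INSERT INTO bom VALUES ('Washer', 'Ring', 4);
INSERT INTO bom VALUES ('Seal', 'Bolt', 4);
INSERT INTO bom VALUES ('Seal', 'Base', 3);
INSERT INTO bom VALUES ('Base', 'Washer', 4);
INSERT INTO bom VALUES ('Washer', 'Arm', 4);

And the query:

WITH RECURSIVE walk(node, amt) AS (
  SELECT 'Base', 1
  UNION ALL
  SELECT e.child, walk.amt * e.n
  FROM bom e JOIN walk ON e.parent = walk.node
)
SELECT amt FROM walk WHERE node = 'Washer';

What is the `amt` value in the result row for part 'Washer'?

Base: (Base, amt=1).
Iteration 1: components of {Base} -> Washer = 1*4 = 4.
Iteration 2: components of {Washer} -> Arm = 4*4 = 16, Ring = 4*4 = 16.
Iteration 3: no further components; recursion stops.

4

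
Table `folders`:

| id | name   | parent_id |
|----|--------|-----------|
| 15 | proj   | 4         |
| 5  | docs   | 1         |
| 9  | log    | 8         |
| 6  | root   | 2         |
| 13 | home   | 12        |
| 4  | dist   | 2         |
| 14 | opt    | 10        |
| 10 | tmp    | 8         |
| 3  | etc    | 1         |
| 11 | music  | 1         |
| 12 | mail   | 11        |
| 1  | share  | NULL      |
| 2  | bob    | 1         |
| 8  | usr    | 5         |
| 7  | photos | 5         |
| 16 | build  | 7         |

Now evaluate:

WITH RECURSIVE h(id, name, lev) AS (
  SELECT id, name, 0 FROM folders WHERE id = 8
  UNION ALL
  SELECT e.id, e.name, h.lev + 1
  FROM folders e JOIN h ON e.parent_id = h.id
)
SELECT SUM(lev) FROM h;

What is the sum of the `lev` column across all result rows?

4

Base: id=8 (usr) at lev 0.
Iteration 1: rows with parent_id in {8} -> log (id 9, lev 1), tmp (id 10, lev 1).
Iteration 2: rows with parent_id in {9,10} -> opt (id 14, lev 2).
Iteration 3: no rows with parent_id in {14}; recursion stops.
SUM(lev) = 0 + 1 + 1 + 2 = 4.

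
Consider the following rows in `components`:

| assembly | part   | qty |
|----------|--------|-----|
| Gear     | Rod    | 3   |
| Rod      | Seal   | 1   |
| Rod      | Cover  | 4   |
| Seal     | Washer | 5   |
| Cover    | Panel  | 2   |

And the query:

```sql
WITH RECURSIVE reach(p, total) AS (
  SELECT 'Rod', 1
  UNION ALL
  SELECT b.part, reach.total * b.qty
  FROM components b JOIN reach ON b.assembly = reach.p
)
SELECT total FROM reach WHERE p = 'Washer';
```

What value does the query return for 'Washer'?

5

Base: (Rod, total=1).
Iteration 1: components of {Rod} -> Cover = 1*4 = 4, Seal = 1*1 = 1.
Iteration 2: components of {Cover,Seal} -> Panel = 4*2 = 8, Washer = 1*5 = 5.
Iteration 3: no further components; recursion stops.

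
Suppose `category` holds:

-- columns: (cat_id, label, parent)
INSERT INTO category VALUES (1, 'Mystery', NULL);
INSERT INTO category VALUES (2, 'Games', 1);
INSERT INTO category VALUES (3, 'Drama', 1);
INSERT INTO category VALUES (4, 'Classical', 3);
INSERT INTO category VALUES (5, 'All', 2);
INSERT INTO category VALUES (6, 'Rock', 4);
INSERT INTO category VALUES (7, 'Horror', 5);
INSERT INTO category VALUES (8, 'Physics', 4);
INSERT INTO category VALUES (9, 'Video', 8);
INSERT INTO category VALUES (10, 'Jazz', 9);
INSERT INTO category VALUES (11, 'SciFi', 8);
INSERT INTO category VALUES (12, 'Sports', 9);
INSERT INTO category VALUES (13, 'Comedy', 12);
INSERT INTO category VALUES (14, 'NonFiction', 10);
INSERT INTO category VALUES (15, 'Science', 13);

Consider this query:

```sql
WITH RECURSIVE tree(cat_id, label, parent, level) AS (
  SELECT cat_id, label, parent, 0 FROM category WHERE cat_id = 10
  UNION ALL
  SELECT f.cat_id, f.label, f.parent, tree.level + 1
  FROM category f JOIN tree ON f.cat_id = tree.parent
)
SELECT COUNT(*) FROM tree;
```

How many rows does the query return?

6

Base: cat_id=10 (Jazz), parent=9, level 0.
Iteration 1: join on cat_id=9 -> Video (id 9, parent=8, level 1).
Iteration 2: join on cat_id=8 -> Physics (id 8, parent=4, level 2).
Iteration 3: join on cat_id=4 -> Classical (id 4, parent=3, level 3).
Iteration 4: join on cat_id=3 -> Drama (id 3, parent=1, level 4).
Iteration 5: join on cat_id=1 -> Mystery (id 1, parent=NULL, level 5).
Iteration 6: parent is NULL; no match; recursion stops.
Total rows emitted: 6.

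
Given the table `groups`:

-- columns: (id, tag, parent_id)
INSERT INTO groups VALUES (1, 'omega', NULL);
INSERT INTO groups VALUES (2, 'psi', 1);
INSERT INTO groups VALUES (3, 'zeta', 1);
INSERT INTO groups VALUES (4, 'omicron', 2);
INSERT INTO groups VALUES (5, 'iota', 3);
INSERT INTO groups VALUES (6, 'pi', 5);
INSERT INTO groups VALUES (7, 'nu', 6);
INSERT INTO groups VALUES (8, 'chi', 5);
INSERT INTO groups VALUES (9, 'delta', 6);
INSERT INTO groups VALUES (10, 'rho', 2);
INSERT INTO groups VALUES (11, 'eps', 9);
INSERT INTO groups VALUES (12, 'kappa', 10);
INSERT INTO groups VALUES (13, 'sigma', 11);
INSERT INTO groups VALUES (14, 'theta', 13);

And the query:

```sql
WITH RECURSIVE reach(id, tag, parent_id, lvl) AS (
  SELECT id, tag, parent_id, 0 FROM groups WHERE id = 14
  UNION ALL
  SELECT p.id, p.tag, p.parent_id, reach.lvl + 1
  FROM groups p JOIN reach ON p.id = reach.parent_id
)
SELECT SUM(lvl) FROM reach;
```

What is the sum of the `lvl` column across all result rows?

28

Base: id=14 (theta), parent_id=13, lvl 0.
Iteration 1: join on id=13 -> sigma (id 13, parent_id=11, lvl 1).
Iteration 2: join on id=11 -> eps (id 11, parent_id=9, lvl 2).
Iteration 3: join on id=9 -> delta (id 9, parent_id=6, lvl 3).
Iteration 4: join on id=6 -> pi (id 6, parent_id=5, lvl 4).
Iteration 5: join on id=5 -> iota (id 5, parent_id=3, lvl 5).
Iteration 6: join on id=3 -> zeta (id 3, parent_id=1, lvl 6).
Iteration 7: join on id=1 -> omega (id 1, parent_id=NULL, lvl 7).
Iteration 8: parent_id is NULL; no match; recursion stops.
SUM(lvl) = 0 + 1 + 2 + 3 + 4 + 5 + 6 + 7 = 28.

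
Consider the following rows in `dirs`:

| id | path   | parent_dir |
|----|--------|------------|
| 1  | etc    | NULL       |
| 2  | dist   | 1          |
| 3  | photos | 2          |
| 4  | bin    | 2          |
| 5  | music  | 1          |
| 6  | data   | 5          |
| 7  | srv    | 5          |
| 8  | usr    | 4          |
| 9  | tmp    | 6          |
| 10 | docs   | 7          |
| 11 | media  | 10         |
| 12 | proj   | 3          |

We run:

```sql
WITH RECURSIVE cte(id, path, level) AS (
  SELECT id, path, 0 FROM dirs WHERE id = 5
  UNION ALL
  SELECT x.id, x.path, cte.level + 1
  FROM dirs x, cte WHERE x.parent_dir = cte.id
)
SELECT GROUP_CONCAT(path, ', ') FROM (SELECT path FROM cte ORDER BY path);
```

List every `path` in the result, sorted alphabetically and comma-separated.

Base: id=5 (music) at level 0.
Iteration 1: rows with parent_dir in {5} -> data (id 6, level 1), srv (id 7, level 1).
Iteration 2: rows with parent_dir in {6,7} -> tmp (id 9, level 2), docs (id 10, level 2).
Iteration 3: rows with parent_dir in {9,10} -> media (id 11, level 3).
Iteration 4: no rows with parent_dir in {11}; recursion stops.

data, docs, media, music, srv, tmp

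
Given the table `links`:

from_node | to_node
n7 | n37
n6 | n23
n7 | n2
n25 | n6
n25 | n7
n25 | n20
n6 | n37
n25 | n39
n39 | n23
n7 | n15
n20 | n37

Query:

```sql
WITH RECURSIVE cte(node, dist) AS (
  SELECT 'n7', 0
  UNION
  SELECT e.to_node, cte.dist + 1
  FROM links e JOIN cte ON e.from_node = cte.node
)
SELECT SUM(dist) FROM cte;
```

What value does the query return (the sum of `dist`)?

Base: (n7, dist=0).
Iteration 1: edges from {n7} -> (n15, dist=1), (n2, dist=1), (n37, dist=1).
Iteration 2: no outgoing edges from {n15,n2,n37}; recursion stops.
SUM(dist) = 0 + 1 + 1 + 1 = 3.

3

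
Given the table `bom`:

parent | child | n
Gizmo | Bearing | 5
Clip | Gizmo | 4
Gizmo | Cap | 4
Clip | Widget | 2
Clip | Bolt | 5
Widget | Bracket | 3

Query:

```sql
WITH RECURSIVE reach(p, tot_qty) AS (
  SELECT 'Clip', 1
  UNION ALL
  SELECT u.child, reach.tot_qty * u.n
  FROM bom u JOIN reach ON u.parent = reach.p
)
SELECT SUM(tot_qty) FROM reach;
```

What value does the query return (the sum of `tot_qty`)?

Base: (Clip, tot_qty=1).
Iteration 1: components of {Clip} -> Bolt = 1*5 = 5, Gizmo = 1*4 = 4, Widget = 1*2 = 2.
Iteration 2: components of {Bolt,Gizmo,Widget} -> Bearing = 4*5 = 20, Bracket = 2*3 = 6, Cap = 4*4 = 16.
Iteration 3: no further components; recursion stops.
SUM(tot_qty) = 1 + 5 + 4 + 2 + 16 + 20 + 6 = 54.

54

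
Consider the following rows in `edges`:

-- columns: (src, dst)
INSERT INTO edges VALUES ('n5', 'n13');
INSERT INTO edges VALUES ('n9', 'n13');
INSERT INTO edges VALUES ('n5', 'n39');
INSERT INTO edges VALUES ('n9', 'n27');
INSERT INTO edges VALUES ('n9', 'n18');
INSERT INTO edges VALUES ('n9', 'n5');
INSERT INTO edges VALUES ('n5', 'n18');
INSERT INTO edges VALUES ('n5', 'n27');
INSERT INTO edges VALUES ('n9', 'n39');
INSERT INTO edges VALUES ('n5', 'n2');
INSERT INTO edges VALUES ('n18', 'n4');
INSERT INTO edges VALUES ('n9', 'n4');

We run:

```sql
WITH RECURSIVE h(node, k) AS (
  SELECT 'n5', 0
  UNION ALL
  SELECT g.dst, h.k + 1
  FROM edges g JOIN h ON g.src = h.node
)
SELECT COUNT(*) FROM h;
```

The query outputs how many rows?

Base: (n5, k=0).
Iteration 1: edges from {n5} -> (n13, k=1), (n18, k=1), (n2, k=1), (n27, k=1), (n39, k=1).
Iteration 2: edges from {n13,n18,n2,n27,n39} -> (n4, k=2).
Iteration 3: no outgoing edges from {n4}; recursion stops.
Total rows emitted: 7.

7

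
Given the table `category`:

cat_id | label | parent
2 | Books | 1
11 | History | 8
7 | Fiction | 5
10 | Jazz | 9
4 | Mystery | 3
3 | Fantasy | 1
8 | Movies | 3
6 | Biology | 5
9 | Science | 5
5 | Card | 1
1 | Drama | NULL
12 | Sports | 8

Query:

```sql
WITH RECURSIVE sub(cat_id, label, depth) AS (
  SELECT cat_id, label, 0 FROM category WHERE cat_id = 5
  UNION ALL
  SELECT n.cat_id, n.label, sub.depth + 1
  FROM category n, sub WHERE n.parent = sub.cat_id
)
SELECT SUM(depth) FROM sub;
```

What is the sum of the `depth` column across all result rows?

5

Base: cat_id=5 (Card) at depth 0.
Iteration 1: rows with parent in {5} -> Biology (id 6, depth 1), Fiction (id 7, depth 1), Science (id 9, depth 1).
Iteration 2: rows with parent in {6,7,9} -> Jazz (id 10, depth 2).
Iteration 3: no rows with parent in {10}; recursion stops.
SUM(depth) = 0 + 1 + 1 + 1 + 2 = 5.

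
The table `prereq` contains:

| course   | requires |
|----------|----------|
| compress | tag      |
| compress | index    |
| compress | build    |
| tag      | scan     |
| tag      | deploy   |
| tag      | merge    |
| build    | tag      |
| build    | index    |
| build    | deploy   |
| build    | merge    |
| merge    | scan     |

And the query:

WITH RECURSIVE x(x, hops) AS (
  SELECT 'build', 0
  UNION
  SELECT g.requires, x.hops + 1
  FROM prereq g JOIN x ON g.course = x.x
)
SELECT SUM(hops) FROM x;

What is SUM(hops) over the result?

13

Base: (build, hops=0).
Iteration 1: edges from {build} -> (deploy, hops=1), (index, hops=1), (merge, hops=1), (tag, hops=1).
Iteration 2: edges from {deploy,index,merge,tag} -> (deploy, hops=2), (merge, hops=2), (scan, hops=2). [UNION drops 1 duplicate row(s)]
Iteration 3: edges from {deploy,merge,scan} -> (scan, hops=3).
Iteration 4: no outgoing edges from {scan}; recursion stops.
SUM(hops) = 0 + 1 + 1 + 1 + 1 + 2 + 2 + 2 + 3 = 13.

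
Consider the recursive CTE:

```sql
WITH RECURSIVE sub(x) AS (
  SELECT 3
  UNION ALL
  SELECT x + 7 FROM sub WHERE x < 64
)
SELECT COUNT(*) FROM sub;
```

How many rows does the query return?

Base: x=3.
Iteration 1: 3 < 64 holds -> x = 3 + 7 = 10.
Iteration 2: 10 < 64 holds -> x = 10 + 7 = 17.
Iteration 3: 17 < 64 holds -> x = 17 + 7 = 24.
Iteration 4: 24 < 64 holds -> x = 24 + 7 = 31.
Iteration 5: 31 < 64 holds -> x = 31 + 7 = 38.
Iteration 6: 38 < 64 holds -> x = 38 + 7 = 45.
Iteration 7: 45 < 64 holds -> x = 45 + 7 = 52.
Iteration 8: 52 < 64 holds -> x = 52 + 7 = 59.
Iteration 9: 59 < 64 holds -> x = 59 + 7 = 66.
Iteration 10: 66 < 64 fails; recursion stops.
Total rows emitted: 10.

10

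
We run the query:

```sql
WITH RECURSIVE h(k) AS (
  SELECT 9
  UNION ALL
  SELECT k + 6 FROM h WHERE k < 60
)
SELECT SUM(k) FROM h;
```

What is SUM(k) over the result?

Base: k=9.
Iteration 1: 9 < 60 holds -> k = 9 + 6 = 15.
Iteration 2: 15 < 60 holds -> k = 15 + 6 = 21.
Iteration 3: 21 < 60 holds -> k = 21 + 6 = 27.
Iteration 4: 27 < 60 holds -> k = 27 + 6 = 33.
Iteration 5: 33 < 60 holds -> k = 33 + 6 = 39.
Iteration 6: 39 < 60 holds -> k = 39 + 6 = 45.
Iteration 7: 45 < 60 holds -> k = 45 + 6 = 51.
Iteration 8: 51 < 60 holds -> k = 51 + 6 = 57.
Iteration 9: 57 < 60 holds -> k = 57 + 6 = 63.
Iteration 10: 63 < 60 fails; recursion stops.
SUM(k) = 9 + 15 + 21 + 27 + 33 + 39 + 45 + 51 + 57 + 63 = 360.

360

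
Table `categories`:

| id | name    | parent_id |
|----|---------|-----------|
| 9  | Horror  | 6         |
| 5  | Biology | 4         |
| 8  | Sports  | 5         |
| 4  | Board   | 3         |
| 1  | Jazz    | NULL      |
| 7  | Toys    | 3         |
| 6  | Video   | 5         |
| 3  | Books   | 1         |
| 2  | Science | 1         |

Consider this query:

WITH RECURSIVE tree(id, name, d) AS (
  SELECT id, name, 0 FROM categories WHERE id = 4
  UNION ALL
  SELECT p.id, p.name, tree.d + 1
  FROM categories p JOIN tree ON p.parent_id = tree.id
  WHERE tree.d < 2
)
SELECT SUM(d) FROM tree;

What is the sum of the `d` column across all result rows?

Base: id=4 (Board) at d 0.
Iteration 1: rows with parent_id in {4} -> Biology (id 5, d 1).
Iteration 2: rows with parent_id in {5} -> Video (id 6, d 2), Sports (id 8, d 2).
Iteration 3: d < 2 fails for all current rows; recursion stops.
SUM(d) = 0 + 1 + 2 + 2 = 5.

5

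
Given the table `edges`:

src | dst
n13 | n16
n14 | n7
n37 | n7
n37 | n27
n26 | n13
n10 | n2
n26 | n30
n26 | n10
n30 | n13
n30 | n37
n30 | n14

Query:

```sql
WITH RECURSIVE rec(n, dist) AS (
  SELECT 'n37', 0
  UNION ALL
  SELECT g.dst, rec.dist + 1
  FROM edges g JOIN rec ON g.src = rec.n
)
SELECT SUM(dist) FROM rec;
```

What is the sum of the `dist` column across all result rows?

2

Base: (n37, dist=0).
Iteration 1: edges from {n37} -> (n27, dist=1), (n7, dist=1).
Iteration 2: no outgoing edges from {n27,n7}; recursion stops.
SUM(dist) = 0 + 1 + 1 = 2.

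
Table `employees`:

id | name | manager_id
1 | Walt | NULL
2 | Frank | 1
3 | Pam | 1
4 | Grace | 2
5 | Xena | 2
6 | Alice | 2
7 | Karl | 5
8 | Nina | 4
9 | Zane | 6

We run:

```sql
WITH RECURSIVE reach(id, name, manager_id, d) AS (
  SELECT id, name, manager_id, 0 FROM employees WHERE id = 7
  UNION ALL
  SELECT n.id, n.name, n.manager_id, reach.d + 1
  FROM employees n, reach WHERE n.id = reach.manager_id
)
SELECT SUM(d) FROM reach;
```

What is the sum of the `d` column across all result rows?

6

Base: id=7 (Karl), manager_id=5, d 0.
Iteration 1: join on id=5 -> Xena (id 5, manager_id=2, d 1).
Iteration 2: join on id=2 -> Frank (id 2, manager_id=1, d 2).
Iteration 3: join on id=1 -> Walt (id 1, manager_id=NULL, d 3).
Iteration 4: manager_id is NULL; no match; recursion stops.
SUM(d) = 0 + 1 + 2 + 3 = 6.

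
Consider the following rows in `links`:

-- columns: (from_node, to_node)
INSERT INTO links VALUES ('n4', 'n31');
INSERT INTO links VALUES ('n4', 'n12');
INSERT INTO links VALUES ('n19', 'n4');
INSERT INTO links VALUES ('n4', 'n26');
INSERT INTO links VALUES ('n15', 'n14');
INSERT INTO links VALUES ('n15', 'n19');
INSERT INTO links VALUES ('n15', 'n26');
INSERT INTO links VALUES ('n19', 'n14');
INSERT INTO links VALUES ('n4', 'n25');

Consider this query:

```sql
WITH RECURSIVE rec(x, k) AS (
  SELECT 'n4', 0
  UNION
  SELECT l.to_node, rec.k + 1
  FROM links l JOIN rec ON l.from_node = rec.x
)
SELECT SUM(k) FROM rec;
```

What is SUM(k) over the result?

Base: (n4, k=0).
Iteration 1: edges from {n4} -> (n12, k=1), (n25, k=1), (n26, k=1), (n31, k=1).
Iteration 2: no outgoing edges from {n12,n25,n26,n31}; recursion stops.
SUM(k) = 0 + 1 + 1 + 1 + 1 = 4.

4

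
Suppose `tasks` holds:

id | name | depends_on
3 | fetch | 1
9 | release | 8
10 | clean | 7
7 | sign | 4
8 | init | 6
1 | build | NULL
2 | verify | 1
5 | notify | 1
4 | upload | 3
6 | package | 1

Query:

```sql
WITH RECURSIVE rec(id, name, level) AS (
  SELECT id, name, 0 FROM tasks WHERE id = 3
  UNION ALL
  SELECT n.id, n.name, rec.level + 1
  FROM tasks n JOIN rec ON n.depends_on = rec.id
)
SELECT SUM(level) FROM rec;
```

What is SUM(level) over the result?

6

Base: id=3 (fetch) at level 0.
Iteration 1: rows with depends_on in {3} -> upload (id 4, level 1).
Iteration 2: rows with depends_on in {4} -> sign (id 7, level 2).
Iteration 3: rows with depends_on in {7} -> clean (id 10, level 3).
Iteration 4: no rows with depends_on in {10}; recursion stops.
SUM(level) = 0 + 1 + 2 + 3 = 6.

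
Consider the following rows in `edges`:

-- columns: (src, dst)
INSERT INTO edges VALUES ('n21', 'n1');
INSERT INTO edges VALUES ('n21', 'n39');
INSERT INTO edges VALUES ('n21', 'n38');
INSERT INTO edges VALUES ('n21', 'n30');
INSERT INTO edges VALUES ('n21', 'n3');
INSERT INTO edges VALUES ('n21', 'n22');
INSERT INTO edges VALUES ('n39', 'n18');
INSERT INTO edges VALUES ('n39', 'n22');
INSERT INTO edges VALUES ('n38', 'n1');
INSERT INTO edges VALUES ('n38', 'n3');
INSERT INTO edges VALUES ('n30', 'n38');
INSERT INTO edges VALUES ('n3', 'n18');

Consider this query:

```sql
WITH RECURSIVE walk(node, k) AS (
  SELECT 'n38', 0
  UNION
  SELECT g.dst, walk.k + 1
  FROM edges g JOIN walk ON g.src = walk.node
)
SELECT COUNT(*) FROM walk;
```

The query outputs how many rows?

4

Base: (n38, k=0).
Iteration 1: edges from {n38} -> (n1, k=1), (n3, k=1).
Iteration 2: edges from {n1,n3} -> (n18, k=2).
Iteration 3: no outgoing edges from {n18}; recursion stops.
Total rows emitted: 4.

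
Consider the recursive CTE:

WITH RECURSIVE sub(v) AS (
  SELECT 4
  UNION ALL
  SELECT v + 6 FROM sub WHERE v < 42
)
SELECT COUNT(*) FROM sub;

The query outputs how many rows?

Base: v=4.
Iteration 1: 4 < 42 holds -> v = 4 + 6 = 10.
Iteration 2: 10 < 42 holds -> v = 10 + 6 = 16.
Iteration 3: 16 < 42 holds -> v = 16 + 6 = 22.
Iteration 4: 22 < 42 holds -> v = 22 + 6 = 28.
Iteration 5: 28 < 42 holds -> v = 28 + 6 = 34.
Iteration 6: 34 < 42 holds -> v = 34 + 6 = 40.
Iteration 7: 40 < 42 holds -> v = 40 + 6 = 46.
Iteration 8: 46 < 42 fails; recursion stops.
Total rows emitted: 8.

8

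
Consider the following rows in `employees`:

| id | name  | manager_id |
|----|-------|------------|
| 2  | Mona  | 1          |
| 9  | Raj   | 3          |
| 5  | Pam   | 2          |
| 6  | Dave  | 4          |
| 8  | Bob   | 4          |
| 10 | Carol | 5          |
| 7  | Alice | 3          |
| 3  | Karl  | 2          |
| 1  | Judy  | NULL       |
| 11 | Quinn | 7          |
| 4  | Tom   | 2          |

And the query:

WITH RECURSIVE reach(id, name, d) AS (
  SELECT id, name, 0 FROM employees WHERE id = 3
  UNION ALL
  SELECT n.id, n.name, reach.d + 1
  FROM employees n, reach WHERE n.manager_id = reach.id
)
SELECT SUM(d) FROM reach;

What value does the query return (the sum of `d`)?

4

Base: id=3 (Karl) at d 0.
Iteration 1: rows with manager_id in {3} -> Alice (id 7, d 1), Raj (id 9, d 1).
Iteration 2: rows with manager_id in {7,9} -> Quinn (id 11, d 2).
Iteration 3: no rows with manager_id in {11}; recursion stops.
SUM(d) = 0 + 1 + 1 + 2 = 4.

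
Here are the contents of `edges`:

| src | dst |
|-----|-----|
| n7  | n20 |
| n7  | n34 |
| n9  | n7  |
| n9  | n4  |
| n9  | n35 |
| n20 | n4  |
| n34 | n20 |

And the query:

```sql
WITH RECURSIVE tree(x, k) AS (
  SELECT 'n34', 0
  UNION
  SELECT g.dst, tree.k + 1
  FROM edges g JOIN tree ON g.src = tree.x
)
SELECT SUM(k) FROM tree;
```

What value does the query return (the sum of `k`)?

Base: (n34, k=0).
Iteration 1: edges from {n34} -> (n20, k=1).
Iteration 2: edges from {n20} -> (n4, k=2).
Iteration 3: no outgoing edges from {n4}; recursion stops.
SUM(k) = 0 + 1 + 2 = 3.

3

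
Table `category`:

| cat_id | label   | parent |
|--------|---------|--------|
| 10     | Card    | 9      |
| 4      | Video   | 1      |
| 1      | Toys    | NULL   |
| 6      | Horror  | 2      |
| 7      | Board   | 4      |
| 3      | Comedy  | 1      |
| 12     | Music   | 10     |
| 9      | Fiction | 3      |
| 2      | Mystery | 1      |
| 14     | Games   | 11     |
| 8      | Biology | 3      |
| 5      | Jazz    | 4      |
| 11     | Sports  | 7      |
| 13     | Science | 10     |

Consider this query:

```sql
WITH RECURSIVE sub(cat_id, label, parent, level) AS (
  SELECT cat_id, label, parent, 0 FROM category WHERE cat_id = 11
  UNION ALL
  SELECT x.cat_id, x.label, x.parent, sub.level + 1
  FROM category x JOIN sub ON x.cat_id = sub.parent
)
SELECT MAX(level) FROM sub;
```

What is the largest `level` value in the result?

3

Base: cat_id=11 (Sports), parent=7, level 0.
Iteration 1: join on cat_id=7 -> Board (id 7, parent=4, level 1).
Iteration 2: join on cat_id=4 -> Video (id 4, parent=1, level 2).
Iteration 3: join on cat_id=1 -> Toys (id 1, parent=NULL, level 3).
Iteration 4: parent is NULL; no match; recursion stops.
level values: 0, 1, 2, 3; the maximum is 3.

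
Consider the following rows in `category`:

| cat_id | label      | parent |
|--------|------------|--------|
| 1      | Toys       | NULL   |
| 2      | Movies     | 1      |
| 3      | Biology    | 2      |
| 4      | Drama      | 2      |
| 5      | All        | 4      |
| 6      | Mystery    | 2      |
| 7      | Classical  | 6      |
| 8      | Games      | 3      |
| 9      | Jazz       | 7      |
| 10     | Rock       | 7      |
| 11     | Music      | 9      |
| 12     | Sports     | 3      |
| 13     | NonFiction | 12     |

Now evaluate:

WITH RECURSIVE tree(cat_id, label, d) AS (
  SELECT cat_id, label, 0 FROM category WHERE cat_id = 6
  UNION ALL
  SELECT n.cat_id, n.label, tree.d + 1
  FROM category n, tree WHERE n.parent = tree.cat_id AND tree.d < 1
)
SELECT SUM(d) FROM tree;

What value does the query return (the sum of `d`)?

1

Base: cat_id=6 (Mystery) at d 0.
Iteration 1: rows with parent in {6} -> Classical (id 7, d 1).
Iteration 2: d < 1 fails for all current rows; recursion stops.
SUM(d) = 0 + 1 = 1.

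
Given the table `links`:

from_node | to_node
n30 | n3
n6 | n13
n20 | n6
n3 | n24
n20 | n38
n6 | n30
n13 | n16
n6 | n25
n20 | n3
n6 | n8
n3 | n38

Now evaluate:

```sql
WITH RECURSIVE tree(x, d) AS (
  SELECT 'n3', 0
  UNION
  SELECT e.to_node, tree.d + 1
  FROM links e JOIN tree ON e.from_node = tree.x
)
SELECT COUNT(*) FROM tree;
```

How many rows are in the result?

Base: (n3, d=0).
Iteration 1: edges from {n3} -> (n24, d=1), (n38, d=1).
Iteration 2: no outgoing edges from {n24,n38}; recursion stops.
Total rows emitted: 3.

3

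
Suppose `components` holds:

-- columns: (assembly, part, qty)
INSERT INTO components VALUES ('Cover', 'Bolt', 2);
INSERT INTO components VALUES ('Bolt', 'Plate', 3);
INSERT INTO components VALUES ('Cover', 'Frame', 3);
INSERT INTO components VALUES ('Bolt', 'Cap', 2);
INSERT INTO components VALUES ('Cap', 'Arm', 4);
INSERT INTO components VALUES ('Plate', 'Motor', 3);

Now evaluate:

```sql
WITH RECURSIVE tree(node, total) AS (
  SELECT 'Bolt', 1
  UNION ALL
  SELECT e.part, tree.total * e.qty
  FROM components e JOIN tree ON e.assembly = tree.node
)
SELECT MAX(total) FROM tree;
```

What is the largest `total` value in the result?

9

Base: (Bolt, total=1).
Iteration 1: components of {Bolt} -> Cap = 1*2 = 2, Plate = 1*3 = 3.
Iteration 2: components of {Cap,Plate} -> Arm = 2*4 = 8, Motor = 3*3 = 9.
Iteration 3: no further components; recursion stops.
total values: 1, 3, 2, 9, 8; the maximum is 9.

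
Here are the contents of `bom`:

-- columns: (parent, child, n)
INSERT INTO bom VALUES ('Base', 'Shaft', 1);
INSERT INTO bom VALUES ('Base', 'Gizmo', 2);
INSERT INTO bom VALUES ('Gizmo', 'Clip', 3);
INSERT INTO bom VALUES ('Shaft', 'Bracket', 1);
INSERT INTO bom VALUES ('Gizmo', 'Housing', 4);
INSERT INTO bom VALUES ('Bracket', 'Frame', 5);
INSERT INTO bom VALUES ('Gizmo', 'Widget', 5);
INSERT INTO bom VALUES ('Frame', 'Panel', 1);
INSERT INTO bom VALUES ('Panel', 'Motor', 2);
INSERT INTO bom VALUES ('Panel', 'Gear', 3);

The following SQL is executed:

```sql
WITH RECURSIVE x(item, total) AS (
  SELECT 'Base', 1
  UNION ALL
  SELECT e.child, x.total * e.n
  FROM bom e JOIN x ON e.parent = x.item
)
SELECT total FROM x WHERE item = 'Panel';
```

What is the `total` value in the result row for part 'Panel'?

5

Base: (Base, total=1).
Iteration 1: components of {Base} -> Gizmo = 1*2 = 2, Shaft = 1*1 = 1.
Iteration 2: components of {Gizmo,Shaft} -> Bracket = 1*1 = 1, Clip = 2*3 = 6, Housing = 2*4 = 8, Widget = 2*5 = 10.
Iteration 3: components of {Bracket,Clip,Housing,Widget} -> Frame = 1*5 = 5.
Iteration 4: components of {Frame} -> Panel = 5*1 = 5.
Iteration 5: components of {Panel} -> Gear = 5*3 = 15, Motor = 5*2 = 10.
Iteration 6: no further components; recursion stops.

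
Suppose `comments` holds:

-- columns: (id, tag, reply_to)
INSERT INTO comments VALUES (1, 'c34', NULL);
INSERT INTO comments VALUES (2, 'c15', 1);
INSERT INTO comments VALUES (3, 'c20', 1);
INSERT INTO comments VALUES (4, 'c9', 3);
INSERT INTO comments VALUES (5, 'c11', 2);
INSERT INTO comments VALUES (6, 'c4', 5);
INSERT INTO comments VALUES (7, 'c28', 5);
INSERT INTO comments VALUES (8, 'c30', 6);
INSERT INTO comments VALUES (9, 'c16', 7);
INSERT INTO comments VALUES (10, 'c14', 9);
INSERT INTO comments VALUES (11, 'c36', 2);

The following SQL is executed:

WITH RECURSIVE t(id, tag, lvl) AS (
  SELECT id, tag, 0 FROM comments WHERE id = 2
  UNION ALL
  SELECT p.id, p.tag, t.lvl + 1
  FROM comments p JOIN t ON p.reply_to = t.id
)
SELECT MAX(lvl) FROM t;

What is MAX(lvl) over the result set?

Base: id=2 (c15) at lvl 0.
Iteration 1: rows with reply_to in {2} -> c11 (id 5, lvl 1), c36 (id 11, lvl 1).
Iteration 2: rows with reply_to in {5,11} -> c4 (id 6, lvl 2), c28 (id 7, lvl 2).
Iteration 3: rows with reply_to in {6,7} -> c30 (id 8, lvl 3), c16 (id 9, lvl 3).
Iteration 4: rows with reply_to in {8,9} -> c14 (id 10, lvl 4).
Iteration 5: no rows with reply_to in {10}; recursion stops.
lvl values: 0, 1, 1, 2, 2, 3, 3, 4; the maximum is 4.

4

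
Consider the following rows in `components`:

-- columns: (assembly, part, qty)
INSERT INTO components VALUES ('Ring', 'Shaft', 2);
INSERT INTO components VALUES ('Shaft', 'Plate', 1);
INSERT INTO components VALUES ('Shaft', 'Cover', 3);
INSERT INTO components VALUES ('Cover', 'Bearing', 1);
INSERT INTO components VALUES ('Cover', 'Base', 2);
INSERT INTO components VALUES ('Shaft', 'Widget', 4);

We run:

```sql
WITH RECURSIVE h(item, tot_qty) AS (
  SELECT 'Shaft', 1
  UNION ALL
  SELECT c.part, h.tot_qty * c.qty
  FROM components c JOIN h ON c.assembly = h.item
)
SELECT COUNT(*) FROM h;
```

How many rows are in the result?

6

Base: (Shaft, tot_qty=1).
Iteration 1: components of {Shaft} -> Cover = 1*3 = 3, Plate = 1*1 = 1, Widget = 1*4 = 4.
Iteration 2: components of {Cover,Plate,Widget} -> Base = 3*2 = 6, Bearing = 3*1 = 3.
Iteration 3: no further components; recursion stops.
Total rows emitted: 6.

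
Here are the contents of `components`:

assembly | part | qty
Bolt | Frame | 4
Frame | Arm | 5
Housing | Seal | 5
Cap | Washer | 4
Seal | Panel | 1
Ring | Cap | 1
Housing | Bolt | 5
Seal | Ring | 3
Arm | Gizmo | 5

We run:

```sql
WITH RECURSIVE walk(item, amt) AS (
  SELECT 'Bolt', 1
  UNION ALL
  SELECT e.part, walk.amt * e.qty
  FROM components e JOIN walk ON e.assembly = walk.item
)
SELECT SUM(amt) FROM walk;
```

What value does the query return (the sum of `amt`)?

Base: (Bolt, amt=1).
Iteration 1: components of {Bolt} -> Frame = 1*4 = 4.
Iteration 2: components of {Frame} -> Arm = 4*5 = 20.
Iteration 3: components of {Arm} -> Gizmo = 20*5 = 100.
Iteration 4: no further components; recursion stops.
SUM(amt) = 1 + 4 + 20 + 100 = 125.

125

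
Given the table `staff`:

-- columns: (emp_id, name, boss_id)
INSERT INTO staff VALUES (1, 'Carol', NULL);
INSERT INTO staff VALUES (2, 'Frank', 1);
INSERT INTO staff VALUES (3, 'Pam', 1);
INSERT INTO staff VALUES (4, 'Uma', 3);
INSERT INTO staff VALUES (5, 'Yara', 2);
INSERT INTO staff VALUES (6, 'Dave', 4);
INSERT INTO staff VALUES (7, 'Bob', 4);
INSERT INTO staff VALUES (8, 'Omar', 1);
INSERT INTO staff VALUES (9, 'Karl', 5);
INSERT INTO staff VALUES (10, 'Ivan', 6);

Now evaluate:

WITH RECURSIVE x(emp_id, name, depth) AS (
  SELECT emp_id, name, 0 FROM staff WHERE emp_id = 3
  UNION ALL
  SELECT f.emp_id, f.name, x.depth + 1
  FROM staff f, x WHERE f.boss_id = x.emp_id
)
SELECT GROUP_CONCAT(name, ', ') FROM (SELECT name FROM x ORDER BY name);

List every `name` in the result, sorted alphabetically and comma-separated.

Base: emp_id=3 (Pam) at depth 0.
Iteration 1: rows with boss_id in {3} -> Uma (id 4, depth 1).
Iteration 2: rows with boss_id in {4} -> Dave (id 6, depth 2), Bob (id 7, depth 2).
Iteration 3: rows with boss_id in {6,7} -> Ivan (id 10, depth 3).
Iteration 4: no rows with boss_id in {10}; recursion stops.

Bob, Dave, Ivan, Pam, Uma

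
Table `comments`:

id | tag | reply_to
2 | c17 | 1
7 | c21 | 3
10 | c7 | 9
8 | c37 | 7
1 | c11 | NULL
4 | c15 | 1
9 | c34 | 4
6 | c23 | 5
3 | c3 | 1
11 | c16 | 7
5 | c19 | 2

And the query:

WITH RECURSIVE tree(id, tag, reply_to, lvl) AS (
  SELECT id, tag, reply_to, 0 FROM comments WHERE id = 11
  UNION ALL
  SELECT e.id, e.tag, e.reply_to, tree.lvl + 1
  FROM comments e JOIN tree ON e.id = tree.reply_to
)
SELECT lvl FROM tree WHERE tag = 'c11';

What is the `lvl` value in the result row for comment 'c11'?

Base: id=11 (c16), reply_to=7, lvl 0.
Iteration 1: join on id=7 -> c21 (id 7, reply_to=3, lvl 1).
Iteration 2: join on id=3 -> c3 (id 3, reply_to=1, lvl 2).
Iteration 3: join on id=1 -> c11 (id 1, reply_to=NULL, lvl 3).
Iteration 4: reply_to is NULL; no match; recursion stops.

3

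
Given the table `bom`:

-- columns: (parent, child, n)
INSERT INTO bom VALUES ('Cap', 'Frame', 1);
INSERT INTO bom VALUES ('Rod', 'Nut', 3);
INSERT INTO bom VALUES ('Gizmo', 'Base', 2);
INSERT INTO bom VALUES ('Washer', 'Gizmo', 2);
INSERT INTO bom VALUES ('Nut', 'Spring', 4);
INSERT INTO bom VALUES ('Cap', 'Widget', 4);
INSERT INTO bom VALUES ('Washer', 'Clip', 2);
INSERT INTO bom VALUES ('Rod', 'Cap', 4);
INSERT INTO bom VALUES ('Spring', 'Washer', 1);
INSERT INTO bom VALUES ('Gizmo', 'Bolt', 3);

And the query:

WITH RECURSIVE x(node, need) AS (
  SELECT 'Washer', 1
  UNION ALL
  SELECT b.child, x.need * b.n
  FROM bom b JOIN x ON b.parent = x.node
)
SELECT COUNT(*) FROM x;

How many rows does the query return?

5

Base: (Washer, need=1).
Iteration 1: components of {Washer} -> Clip = 1*2 = 2, Gizmo = 1*2 = 2.
Iteration 2: components of {Clip,Gizmo} -> Base = 2*2 = 4, Bolt = 2*3 = 6.
Iteration 3: no further components; recursion stops.
Total rows emitted: 5.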